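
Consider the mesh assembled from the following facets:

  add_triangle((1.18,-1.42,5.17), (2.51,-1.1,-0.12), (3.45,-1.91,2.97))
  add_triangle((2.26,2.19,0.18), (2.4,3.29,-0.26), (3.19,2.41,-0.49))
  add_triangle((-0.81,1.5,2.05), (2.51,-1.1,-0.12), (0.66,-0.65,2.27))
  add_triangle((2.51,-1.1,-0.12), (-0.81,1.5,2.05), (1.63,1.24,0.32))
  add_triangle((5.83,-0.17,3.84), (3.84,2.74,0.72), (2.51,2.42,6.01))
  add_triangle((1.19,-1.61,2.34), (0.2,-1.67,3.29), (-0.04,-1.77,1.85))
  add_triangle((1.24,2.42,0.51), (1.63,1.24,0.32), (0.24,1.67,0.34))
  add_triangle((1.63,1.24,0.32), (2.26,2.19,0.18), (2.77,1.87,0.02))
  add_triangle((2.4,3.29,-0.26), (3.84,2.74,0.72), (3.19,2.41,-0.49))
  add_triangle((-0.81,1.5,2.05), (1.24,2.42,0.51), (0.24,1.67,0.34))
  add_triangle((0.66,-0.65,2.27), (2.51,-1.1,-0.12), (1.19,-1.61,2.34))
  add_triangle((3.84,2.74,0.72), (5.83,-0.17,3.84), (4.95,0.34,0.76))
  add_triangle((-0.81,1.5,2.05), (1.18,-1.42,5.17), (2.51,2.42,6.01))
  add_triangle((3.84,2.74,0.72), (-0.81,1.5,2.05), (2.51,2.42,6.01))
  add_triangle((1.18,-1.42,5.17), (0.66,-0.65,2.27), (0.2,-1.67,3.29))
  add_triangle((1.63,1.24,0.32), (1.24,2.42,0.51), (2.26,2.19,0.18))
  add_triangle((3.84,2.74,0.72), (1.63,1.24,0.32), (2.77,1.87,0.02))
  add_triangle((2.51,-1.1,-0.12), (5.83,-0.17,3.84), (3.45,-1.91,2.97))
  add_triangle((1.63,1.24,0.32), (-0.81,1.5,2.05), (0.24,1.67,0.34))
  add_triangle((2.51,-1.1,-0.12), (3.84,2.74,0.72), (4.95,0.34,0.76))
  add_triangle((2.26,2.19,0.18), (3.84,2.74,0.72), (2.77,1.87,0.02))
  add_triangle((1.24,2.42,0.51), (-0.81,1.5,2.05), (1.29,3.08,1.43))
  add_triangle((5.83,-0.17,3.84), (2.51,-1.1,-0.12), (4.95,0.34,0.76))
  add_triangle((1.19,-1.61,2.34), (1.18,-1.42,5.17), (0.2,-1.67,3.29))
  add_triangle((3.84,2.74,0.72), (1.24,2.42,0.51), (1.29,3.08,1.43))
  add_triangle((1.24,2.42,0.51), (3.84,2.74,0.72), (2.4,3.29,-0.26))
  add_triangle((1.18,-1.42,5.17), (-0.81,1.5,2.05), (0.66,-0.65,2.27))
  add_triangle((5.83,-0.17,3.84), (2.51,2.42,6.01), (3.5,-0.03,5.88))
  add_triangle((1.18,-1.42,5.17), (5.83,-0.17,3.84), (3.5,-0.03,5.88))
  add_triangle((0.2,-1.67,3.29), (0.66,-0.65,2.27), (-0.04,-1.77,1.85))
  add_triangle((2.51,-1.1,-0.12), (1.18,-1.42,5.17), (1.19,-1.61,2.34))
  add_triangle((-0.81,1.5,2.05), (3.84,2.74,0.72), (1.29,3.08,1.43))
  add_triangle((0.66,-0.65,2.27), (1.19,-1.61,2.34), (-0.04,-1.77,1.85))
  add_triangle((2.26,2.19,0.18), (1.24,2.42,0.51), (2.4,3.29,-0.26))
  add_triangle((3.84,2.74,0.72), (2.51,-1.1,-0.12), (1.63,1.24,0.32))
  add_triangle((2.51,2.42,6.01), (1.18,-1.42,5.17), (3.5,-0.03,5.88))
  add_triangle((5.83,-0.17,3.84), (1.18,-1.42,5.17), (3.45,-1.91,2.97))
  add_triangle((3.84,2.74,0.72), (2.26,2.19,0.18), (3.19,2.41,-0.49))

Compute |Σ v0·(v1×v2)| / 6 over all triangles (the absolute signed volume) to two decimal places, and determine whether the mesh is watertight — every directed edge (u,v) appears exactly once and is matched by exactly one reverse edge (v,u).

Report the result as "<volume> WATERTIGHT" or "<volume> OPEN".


71.60 WATERTIGHT

Per-triangle v0·(v1×v2)/6:
  t1: +0.3138
  t2: -0.3860
  t3: -1.4060
  t4: -1.4537
  t5: +16.4563
  t6: +0.5127
  t7: -0.0098
  t8: -0.0840
  t9: +1.0378
  t10: +0.4382
  t11: -0.6863
  t12: +6.0775
  t13: +6.5058
  t14: +6.4804
  t15: -0.1063
  t16: -0.1399
  t17: -0.0236
  t18: +3.8136
  t19: -0.7242
  t20: +0.8955
  t21: +0.2012
  t22: +0.2957
  t23: +3.3292
  t24: +0.8923
  t25: +0.7838
  t26: +0.9778
  t27: -0.2230
  t28: +8.3548
  t29: +5.1203
  t30: -0.1959
  t31: +1.4745
  t32: +1.4631
  t33: -0.4446
  t34: -0.3564
  t35: +0.0025
  t36: +6.0146
  t37: +6.7839
  t38: -0.3812
Σ = +71.6042 → |volume| = 71.60

Directed edges: 114 total, each appears once with its reverse present → watertight.


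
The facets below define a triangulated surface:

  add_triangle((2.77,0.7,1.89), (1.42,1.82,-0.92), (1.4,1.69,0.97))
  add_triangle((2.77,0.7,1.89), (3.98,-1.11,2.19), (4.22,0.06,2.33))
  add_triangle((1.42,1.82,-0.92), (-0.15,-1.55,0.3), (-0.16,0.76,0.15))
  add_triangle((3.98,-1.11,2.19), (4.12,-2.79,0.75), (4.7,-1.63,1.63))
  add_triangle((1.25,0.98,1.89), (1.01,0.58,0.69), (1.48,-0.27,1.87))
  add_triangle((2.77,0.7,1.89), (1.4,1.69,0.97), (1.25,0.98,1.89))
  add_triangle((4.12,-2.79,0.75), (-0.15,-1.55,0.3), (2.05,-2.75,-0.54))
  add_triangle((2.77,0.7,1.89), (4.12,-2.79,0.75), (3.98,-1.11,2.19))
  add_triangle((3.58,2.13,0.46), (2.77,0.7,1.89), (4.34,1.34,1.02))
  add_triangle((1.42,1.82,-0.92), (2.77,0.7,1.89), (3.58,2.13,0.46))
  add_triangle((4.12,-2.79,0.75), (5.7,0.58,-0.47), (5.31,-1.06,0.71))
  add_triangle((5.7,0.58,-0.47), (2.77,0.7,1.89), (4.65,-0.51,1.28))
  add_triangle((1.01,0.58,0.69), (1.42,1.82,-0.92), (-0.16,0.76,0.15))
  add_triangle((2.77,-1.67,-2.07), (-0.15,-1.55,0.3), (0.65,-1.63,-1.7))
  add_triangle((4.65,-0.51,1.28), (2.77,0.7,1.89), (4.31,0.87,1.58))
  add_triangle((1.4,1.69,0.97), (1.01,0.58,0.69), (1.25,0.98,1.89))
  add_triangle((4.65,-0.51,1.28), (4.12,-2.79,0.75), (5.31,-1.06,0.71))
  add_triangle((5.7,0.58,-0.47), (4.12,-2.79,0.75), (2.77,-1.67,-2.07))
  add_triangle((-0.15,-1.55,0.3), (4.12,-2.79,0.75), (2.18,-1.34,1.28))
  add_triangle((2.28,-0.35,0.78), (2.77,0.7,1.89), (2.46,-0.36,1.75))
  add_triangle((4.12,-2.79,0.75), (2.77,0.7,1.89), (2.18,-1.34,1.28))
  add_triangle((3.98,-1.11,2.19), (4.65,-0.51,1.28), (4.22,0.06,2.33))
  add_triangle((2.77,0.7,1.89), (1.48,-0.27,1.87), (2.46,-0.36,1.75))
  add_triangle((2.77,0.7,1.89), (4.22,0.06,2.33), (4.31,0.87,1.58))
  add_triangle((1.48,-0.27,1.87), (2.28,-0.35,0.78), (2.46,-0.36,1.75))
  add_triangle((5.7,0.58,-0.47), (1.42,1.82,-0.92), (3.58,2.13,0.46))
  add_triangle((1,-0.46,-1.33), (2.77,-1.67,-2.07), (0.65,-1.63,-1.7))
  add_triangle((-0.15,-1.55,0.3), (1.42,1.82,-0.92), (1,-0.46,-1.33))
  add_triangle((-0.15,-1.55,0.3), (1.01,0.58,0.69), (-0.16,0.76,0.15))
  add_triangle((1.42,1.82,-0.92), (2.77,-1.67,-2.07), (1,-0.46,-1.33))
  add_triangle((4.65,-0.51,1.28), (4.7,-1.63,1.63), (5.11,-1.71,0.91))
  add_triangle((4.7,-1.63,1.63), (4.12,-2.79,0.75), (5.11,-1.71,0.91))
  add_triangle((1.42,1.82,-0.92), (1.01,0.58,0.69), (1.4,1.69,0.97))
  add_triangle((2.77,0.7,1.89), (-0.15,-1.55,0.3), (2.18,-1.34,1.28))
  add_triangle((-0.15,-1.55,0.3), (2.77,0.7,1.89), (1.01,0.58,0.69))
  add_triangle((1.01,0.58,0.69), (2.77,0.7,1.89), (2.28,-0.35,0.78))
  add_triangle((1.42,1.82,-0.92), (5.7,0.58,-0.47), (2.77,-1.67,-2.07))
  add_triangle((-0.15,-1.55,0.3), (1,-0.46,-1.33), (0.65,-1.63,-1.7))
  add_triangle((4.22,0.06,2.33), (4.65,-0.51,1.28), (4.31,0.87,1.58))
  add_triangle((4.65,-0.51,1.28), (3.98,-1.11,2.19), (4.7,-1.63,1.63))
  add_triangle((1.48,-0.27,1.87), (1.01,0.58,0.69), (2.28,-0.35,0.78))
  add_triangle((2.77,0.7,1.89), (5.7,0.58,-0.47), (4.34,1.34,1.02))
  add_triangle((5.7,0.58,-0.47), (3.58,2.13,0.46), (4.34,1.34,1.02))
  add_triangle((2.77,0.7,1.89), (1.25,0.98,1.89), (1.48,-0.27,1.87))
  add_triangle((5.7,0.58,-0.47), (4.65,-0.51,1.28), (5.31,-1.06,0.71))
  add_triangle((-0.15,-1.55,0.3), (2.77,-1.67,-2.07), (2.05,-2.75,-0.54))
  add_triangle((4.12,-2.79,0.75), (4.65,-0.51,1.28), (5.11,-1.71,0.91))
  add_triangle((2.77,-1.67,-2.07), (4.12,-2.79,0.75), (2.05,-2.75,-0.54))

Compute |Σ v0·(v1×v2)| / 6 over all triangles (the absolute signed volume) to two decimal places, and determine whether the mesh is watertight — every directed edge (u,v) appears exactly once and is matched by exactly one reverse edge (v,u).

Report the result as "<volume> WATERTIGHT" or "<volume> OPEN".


41.20 WATERTIGHT

Per-triangle v0·(v1×v2)/6:
  t1: +1.1752
  t2: +0.2924
  t3: -0.0612
  t4: +0.7196
  t5: -0.2332
  t6: +0.6352
  t7: +1.3417
  t8: -1.0836
  t9: +0.8755
  t10: +0.2689
  t11: +1.8428
  t12: +2.6394
  t13: +0.3149
  t14: +1.0270
  t15: -0.8671
  t16: -0.1539
  t17: +1.2199
  t18: +7.6352
  t19: +1.0322
  t20: +0.3821
  t21: +1.4324
  t22: +1.0533
  t23: +0.3686
  t24: +0.5767
  t25: +0.0239
  t26: +2.5489
  t27: +0.4132
  t28: -0.3028
  t29: +0.1216
  t30: +0.7292
  t31: +0.7285
  t32: +0.9524
  t33: -0.2842
  t34: +0.4960
  t35: +0.0609
  t36: +0.1159
  t37: +4.4201
  t38: -0.2477
  t39: +1.0563
  t40: +0.7698
  t41: -0.3865
  t42: +1.2607
  t43: +1.6667
  t44: +0.5721
  t45: +1.4568
  t46: +0.6199
  t47: -0.5577
  t48: +2.5362
Σ = +41.2041 → |volume| = 41.20

Directed edges: 144 total, each appears once with its reverse present → watertight.


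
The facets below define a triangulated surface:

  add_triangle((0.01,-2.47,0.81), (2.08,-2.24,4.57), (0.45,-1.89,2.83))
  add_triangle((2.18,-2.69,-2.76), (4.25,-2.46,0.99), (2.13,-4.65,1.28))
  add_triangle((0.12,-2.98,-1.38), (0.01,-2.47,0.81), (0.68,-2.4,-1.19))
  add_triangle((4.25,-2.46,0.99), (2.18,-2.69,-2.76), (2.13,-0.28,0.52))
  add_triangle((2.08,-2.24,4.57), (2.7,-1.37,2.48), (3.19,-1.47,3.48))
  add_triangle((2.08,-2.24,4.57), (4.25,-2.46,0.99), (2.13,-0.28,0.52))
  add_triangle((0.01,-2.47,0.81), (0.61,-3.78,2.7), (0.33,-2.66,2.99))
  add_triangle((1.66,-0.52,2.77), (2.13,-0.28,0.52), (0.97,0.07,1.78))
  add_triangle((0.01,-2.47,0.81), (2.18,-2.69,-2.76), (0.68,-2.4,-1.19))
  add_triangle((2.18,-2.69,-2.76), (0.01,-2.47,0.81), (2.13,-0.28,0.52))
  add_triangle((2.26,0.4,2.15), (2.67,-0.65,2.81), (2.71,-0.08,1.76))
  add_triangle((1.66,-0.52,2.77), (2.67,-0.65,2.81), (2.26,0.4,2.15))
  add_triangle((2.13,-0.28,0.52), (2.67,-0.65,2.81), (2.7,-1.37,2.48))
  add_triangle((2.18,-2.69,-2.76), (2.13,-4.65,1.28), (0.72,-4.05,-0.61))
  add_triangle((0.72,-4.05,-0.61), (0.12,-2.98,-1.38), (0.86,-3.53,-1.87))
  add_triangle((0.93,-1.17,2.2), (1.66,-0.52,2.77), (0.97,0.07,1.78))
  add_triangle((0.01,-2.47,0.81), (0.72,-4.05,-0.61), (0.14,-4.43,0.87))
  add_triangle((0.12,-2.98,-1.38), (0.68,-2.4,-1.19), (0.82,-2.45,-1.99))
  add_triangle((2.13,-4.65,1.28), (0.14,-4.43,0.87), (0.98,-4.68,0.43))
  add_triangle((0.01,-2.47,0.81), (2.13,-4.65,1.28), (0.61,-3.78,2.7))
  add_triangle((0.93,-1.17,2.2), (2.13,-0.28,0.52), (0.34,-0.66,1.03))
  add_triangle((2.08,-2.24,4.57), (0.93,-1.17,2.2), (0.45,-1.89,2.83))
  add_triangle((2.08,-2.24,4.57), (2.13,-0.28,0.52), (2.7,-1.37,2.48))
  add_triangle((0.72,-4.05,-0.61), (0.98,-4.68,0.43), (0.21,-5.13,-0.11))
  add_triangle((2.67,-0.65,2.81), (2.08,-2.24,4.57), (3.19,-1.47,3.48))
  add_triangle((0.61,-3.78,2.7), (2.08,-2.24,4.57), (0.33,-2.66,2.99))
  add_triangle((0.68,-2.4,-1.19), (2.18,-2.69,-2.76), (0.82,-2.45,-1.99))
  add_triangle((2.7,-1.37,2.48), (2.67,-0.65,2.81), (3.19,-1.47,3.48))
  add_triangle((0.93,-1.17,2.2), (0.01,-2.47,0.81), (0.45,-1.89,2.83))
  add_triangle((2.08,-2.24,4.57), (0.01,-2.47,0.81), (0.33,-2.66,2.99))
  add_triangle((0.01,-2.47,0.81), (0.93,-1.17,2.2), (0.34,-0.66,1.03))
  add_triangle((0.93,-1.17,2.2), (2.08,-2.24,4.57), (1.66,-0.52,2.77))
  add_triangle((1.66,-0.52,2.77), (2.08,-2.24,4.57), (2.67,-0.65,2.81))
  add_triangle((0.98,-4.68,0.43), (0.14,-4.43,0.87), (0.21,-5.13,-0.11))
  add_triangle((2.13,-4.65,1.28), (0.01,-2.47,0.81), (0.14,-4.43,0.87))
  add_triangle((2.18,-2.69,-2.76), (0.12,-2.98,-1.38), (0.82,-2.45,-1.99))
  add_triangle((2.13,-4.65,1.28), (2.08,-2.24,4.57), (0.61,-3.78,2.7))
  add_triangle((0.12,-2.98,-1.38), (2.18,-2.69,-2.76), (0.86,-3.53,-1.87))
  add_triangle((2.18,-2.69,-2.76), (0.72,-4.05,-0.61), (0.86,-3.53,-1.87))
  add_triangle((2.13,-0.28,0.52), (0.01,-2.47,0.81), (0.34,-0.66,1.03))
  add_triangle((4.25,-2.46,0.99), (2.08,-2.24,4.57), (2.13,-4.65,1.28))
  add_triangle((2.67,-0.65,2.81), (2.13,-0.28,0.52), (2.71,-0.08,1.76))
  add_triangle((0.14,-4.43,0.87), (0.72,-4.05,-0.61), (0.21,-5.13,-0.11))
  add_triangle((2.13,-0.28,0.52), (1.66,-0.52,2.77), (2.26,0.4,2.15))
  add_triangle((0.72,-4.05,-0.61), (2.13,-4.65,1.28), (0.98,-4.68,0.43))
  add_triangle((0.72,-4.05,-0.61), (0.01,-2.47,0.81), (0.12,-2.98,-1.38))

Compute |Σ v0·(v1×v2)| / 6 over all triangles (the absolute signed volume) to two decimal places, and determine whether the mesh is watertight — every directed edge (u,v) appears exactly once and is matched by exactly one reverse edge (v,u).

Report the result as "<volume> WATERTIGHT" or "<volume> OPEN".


37.40 OPEN

Per-triangle v0·(v1×v2)/6:
  t1: +1.1858
  t2: +8.7025
  t3: -0.5626
  t4: +2.1816
  t5: +0.4710
  t6: +2.7751
  t7: +0.3265
  t8: +0.3311
  t9: -0.7604
  t10: -3.5743
  t11: +0.4028
  t12: +0.4208
  t13: +0.5844
  t14: +4.3465
  t15: +0.5163
  t16: +0.1063
  t17: -0.0714
  t18: -0.2197
  t19: +0.9415
  t20: +1.3292
  t21: -0.0787
  t22: -0.0312
  t23: -0.1926
  t24: +0.6040
  t25: +0.6400
  t26: +1.3658
  t27: -0.3679
  t28: +0.1505
  t29: -0.5111
  t30: -1.3014
  t31: +0.0577
  t32: +0.0176
  t33: +0.6664
  t34: +0.6692
  t35: +0.4942
  t36: +0.3377
  t37: +4.7916
  t38: +0.2978
  t39: +1.1679
  t40: -0.6535
  t41: +9.3135
  t42: +0.3282
  t43: -0.4388
  t44: -0.7564
  t45: +0.8006
  t46: +0.5967
Σ = +37.4006 → |volume| = 37.40

Directed edges: 138 total; 6 unmatched, e.g. (2.13,-0.28,0.52)→(0.97,0.07,1.78) → open.


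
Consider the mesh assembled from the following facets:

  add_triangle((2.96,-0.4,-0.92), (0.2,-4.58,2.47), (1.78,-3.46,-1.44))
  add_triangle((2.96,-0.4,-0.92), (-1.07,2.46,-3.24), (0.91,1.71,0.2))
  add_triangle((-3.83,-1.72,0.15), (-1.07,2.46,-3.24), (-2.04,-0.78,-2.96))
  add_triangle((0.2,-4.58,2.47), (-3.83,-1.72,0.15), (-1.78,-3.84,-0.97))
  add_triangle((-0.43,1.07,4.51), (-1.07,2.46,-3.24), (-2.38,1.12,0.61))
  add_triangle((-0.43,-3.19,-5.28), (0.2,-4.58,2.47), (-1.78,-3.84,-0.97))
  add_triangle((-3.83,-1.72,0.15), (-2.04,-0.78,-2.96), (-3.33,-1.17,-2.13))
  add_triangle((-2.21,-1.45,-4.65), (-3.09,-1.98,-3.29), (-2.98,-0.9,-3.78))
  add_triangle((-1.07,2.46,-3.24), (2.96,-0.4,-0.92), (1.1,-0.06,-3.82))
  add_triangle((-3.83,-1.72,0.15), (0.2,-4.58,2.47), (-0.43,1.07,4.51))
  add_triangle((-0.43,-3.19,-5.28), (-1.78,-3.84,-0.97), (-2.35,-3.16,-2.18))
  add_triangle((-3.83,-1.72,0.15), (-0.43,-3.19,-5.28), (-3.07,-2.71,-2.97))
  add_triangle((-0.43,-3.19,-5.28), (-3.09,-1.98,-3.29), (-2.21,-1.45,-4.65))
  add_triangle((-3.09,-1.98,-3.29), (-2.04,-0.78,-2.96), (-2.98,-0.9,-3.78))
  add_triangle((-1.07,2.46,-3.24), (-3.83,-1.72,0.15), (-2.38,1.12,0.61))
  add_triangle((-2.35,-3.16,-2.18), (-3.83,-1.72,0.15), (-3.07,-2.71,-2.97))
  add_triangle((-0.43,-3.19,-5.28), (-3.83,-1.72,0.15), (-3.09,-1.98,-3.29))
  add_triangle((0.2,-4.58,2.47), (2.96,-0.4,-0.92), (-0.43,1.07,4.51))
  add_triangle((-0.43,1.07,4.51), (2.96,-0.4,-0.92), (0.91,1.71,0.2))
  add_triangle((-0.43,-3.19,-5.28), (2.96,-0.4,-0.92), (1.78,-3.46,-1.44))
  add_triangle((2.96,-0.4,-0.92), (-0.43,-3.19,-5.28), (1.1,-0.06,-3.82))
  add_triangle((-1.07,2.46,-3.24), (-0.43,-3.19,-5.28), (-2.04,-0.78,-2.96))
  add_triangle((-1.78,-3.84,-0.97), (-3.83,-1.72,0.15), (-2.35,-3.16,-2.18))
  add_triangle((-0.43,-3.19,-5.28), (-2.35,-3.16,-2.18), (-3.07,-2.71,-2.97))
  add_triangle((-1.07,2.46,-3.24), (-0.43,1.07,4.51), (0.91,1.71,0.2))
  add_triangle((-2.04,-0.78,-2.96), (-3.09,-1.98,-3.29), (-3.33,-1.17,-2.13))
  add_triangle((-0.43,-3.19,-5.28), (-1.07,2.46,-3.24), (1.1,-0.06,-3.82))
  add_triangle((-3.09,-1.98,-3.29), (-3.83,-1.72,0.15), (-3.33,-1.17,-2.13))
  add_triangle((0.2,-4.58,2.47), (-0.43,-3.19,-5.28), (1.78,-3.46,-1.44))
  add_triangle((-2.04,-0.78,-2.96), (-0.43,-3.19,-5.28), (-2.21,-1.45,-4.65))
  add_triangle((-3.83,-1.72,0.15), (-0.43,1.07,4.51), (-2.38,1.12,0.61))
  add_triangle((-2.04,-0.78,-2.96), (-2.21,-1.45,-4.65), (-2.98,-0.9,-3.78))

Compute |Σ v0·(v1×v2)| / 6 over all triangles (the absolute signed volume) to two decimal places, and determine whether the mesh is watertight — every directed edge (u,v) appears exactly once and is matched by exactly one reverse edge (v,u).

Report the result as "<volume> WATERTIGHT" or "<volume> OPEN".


Per-triangle v0·(v1×v2)/6:
  t1: +6.0135
  t2: +3.7821
  t3: +5.4208
  t4: +7.9086
  t5: +4.6240
  t6: +9.0862
  t7: -0.4351
  t8: +1.2048
  t9: +3.8167
  t10: +15.3915
  t11: +3.4622
  t12: -1.4103
  t13: +3.3635
  t14: -0.2448
  t15: +5.5555
  t16: +2.2208
  t17: +4.5226
  t18: +11.0939
  t19: +3.7164
  t20: +7.1774
  t21: +5.8101
  t22: +6.2779
  t23: +3.0131
  t24: +2.8361
  t25: +3.9780
  t26: +0.7754
  t27: +7.0802
  t28: +1.5633
  t29: +10.1409
  t30: -0.5270
  t31: +5.8612
  t32: -0.0056
Σ = +143.0736 → |volume| = 143.07

Directed edges: 96 total, each appears once with its reverse present → watertight.

143.07 WATERTIGHT


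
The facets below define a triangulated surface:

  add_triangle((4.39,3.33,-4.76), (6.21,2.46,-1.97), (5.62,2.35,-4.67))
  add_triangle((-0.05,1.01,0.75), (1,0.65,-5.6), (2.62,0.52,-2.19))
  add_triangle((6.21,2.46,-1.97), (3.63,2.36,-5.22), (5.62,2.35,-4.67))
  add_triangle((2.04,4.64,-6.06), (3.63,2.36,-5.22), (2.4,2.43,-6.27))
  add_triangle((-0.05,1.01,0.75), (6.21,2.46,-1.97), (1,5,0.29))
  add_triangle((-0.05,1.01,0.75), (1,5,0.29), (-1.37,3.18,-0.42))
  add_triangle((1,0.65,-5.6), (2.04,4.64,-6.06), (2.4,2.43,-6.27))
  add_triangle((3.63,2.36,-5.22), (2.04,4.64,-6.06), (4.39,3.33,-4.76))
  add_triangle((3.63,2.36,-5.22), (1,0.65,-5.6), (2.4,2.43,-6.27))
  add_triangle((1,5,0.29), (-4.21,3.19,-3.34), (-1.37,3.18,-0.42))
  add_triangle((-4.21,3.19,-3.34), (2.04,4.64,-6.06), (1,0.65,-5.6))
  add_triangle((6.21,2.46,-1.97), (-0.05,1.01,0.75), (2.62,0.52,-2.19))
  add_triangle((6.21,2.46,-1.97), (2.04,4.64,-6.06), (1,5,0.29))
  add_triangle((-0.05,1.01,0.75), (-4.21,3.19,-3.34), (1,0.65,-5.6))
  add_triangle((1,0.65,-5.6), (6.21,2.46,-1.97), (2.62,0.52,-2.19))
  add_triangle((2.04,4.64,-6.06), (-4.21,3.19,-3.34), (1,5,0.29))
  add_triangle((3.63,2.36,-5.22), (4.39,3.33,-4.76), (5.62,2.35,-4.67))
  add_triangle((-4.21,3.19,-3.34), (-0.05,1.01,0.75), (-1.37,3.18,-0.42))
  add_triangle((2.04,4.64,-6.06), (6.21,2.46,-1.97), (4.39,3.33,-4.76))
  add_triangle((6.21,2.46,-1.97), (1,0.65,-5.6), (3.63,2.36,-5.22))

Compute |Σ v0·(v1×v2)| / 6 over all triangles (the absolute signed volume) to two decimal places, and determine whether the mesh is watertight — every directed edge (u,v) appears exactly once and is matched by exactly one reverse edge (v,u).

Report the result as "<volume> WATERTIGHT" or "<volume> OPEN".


106.35 WATERTIGHT

Per-triangle v0·(v1×v2)/6:
  t1: +4.3230
  t2: -2.2614
  t3: -2.2343
  t4: +4.0061
  t5: +2.8510
  t6: +1.2828
  t7: +3.1824
  t8: +4.0134
  t9: +2.1901
  t10: +3.4507
  t11: +20.1649
  t12: -1.0548
  t13: +28.2005
  t14: -5.1409
  t15: +3.1886
  t16: +28.8362
  t17: +2.2072
  t18: +0.7319
  t19: +4.4419
  t20: +3.9724
Σ = +106.3515 → |volume| = 106.35

Directed edges: 60 total, each appears once with its reverse present → watertight.


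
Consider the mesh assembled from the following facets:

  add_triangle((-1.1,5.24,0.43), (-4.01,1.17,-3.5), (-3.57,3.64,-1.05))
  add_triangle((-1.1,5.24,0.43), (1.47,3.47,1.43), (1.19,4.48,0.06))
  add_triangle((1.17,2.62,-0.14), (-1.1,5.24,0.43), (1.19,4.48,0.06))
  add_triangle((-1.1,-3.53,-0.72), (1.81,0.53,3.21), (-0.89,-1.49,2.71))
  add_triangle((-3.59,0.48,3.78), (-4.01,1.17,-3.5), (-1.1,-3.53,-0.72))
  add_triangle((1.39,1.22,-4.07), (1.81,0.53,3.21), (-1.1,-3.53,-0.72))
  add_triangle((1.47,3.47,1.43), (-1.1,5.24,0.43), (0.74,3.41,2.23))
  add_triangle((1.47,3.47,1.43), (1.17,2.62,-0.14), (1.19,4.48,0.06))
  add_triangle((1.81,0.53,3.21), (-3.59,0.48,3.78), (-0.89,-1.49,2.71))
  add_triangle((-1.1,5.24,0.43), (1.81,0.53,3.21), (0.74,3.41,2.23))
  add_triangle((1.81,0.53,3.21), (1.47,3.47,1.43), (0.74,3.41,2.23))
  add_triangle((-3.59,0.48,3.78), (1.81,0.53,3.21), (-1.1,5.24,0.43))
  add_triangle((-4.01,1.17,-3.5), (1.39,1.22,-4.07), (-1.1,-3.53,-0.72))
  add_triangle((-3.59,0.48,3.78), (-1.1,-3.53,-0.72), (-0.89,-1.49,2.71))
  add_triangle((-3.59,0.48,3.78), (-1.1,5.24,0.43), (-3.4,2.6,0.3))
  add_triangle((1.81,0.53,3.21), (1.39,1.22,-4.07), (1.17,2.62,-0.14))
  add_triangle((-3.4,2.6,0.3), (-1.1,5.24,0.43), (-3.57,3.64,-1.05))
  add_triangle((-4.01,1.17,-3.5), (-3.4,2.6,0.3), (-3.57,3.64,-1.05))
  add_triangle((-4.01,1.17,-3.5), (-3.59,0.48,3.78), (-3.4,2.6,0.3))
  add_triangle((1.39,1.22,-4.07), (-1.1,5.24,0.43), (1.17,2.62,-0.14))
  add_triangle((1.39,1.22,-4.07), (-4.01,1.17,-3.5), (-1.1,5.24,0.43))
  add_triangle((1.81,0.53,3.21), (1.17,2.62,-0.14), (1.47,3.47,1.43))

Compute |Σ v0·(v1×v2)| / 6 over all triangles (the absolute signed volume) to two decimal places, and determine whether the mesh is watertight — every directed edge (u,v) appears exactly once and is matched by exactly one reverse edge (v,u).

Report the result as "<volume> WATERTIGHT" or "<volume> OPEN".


135.57 WATERTIGHT

Per-triangle v0·(v1×v2)/6:
  t1: +4.3780
  t2: +2.7215
  t3: +0.1984
  t4: +3.6935
  t5: +17.7021
  t6: +6.0223
  t7: +2.2882
  t8: +0.5614
  t9: +5.7440
  t10: +0.7538
  t11: +1.9752
  t12: +15.9256
  t13: +13.3367
  t14: +5.7088
  t15: +9.0601
  t16: +3.9465
  t17: +3.5742
  t18: +3.4542
  t19: +8.6688
  t20: +5.7537
  t21: +18.8792
  t22: +1.2224
Σ = +135.5684 → |volume| = 135.57

Directed edges: 66 total, each appears once with its reverse present → watertight.


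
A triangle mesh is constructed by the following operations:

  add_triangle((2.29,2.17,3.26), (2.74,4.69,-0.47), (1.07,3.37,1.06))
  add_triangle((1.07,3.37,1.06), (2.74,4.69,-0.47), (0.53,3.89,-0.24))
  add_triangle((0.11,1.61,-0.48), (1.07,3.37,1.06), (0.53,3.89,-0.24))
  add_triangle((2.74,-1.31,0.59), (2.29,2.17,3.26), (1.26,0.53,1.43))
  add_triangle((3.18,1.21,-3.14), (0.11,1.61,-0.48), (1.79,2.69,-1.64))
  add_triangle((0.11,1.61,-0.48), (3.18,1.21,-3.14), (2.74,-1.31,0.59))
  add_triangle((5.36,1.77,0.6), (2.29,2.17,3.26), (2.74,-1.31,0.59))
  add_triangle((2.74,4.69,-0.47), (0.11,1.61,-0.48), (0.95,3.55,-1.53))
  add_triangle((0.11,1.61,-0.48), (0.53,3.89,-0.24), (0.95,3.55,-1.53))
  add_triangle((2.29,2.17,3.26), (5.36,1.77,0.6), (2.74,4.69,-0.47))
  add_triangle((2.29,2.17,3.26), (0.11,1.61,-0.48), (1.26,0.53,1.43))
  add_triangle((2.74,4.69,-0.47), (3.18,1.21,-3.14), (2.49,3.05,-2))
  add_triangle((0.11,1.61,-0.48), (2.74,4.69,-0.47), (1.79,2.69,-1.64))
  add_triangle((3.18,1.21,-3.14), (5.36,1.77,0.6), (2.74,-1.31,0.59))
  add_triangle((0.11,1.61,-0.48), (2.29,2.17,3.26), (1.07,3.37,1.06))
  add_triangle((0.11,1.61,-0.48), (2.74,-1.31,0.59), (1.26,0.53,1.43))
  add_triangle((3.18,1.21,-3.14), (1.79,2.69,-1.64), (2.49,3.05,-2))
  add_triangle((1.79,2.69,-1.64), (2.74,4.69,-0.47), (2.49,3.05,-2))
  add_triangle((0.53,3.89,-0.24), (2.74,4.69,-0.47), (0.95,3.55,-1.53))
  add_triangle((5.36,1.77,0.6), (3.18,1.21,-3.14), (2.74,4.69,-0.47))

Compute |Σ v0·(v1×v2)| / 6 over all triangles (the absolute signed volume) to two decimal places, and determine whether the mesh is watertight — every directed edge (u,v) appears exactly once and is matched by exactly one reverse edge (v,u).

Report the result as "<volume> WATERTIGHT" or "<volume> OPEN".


42.85 WATERTIGHT

Per-triangle v0·(v1×v2)/6:
  t1: +3.5601
  t2: +1.7986
  t3: -0.0609
  t4: +0.2967
  t5: +0.5014
  t6: -2.2759
  t7: +6.3007
  t8: -0.4824
  t9: +0.2080
  t10: +11.1376
  t11: -0.3703
  t12: +1.6045
  t13: +0.9442
  t14: +6.8765
  t15: -0.3062
  t16: -1.1402
  t17: +0.3463
  t18: +0.4692
  t19: +1.7311
  t20: +11.7104
Σ = +42.8495 → |volume| = 42.85

Directed edges: 60 total, each appears once with its reverse present → watertight.


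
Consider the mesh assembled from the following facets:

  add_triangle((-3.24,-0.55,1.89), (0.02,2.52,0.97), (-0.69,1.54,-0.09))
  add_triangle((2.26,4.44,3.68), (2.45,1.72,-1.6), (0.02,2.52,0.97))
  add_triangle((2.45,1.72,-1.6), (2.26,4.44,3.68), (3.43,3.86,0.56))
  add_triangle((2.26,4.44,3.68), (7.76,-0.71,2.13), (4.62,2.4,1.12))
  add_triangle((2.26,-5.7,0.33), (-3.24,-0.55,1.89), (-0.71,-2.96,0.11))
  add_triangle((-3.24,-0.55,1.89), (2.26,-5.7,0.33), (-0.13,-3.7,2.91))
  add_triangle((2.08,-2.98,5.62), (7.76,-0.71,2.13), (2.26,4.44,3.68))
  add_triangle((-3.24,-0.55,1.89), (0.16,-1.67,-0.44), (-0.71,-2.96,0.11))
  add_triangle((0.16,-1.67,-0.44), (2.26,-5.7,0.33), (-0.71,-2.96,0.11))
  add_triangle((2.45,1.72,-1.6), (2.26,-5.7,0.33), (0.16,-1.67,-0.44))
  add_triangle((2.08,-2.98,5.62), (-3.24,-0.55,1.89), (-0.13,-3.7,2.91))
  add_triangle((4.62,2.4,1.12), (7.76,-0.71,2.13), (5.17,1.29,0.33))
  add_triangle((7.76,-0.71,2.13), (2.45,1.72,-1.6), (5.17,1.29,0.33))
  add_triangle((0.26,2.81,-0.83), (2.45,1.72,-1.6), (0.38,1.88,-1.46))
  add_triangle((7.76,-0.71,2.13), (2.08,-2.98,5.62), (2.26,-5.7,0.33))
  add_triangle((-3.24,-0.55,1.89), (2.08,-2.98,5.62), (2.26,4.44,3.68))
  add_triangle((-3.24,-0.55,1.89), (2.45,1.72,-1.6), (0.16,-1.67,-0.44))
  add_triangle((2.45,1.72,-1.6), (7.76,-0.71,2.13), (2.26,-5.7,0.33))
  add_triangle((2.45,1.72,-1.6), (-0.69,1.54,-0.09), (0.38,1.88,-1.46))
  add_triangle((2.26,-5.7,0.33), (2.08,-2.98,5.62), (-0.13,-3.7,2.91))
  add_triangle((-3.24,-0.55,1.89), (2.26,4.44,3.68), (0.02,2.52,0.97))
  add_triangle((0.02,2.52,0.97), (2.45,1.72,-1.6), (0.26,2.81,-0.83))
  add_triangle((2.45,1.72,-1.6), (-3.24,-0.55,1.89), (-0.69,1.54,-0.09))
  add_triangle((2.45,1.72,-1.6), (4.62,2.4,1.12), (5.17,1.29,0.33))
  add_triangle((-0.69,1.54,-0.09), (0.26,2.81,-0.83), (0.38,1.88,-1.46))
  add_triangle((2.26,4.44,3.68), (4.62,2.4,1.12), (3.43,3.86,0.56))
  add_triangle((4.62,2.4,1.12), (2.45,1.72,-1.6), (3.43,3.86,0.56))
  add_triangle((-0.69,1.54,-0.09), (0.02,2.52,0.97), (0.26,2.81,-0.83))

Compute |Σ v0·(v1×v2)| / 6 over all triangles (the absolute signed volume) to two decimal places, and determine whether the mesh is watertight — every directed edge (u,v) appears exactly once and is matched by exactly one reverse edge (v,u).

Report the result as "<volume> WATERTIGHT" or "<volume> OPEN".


Per-triangle v0·(v1×v2)/6:
  t1: +1.5477
  t2: +4.1305
  t3: +0.2054
  t4: +12.0601
  t5: +3.5267
  t6: +6.0370
  t7: +41.3834
  t8: +0.2528
  t9: +0.9311
  t10: +2.3126
  t11: +8.4704
  t12: +3.6382
  t13: +2.4432
  t14: +0.8653
  t15: +36.9190
  t16: +23.9643
  t17: +0.4007
  t18: +16.8751
  t19: -0.6456
  t20: +10.5657
  t21: +4.6423
  t22: +1.7303
  t23: -0.1940
  t24: +2.6758
  t25: +0.3175
  t26: +5.6948
  t27: +3.4172
  t28: +0.6320
Σ = +194.7994 → |volume| = 194.80

Directed edges: 84 total, each appears once with its reverse present → watertight.

194.80 WATERTIGHT


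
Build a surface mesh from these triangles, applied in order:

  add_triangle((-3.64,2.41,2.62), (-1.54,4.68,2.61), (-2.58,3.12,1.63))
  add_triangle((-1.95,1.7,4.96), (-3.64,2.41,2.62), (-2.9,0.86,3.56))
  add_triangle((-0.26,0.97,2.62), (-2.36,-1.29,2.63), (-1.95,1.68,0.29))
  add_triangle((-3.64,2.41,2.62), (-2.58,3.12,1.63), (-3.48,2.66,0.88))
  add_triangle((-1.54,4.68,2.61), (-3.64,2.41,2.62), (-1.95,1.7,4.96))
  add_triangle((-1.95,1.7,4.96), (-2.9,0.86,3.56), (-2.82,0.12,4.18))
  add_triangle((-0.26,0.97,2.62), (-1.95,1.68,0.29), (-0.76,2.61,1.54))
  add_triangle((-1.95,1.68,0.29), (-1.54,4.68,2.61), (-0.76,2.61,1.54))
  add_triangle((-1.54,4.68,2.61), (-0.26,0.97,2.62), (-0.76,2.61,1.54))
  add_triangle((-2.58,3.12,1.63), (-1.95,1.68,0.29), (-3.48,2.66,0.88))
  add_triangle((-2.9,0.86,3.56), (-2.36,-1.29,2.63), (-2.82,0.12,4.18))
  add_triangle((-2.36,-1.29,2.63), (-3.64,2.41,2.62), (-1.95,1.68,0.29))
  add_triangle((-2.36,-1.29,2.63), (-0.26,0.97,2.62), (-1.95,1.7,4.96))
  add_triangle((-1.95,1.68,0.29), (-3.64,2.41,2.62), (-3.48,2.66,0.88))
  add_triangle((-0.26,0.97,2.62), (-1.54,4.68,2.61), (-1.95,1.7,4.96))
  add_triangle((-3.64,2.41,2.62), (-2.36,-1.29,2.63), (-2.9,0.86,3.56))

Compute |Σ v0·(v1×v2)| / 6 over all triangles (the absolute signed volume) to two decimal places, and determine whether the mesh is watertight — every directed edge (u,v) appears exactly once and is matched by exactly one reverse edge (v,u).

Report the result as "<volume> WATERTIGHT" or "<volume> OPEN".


Per-triangle v0·(v1×v2)/6:
  t1: +1.7902
  t2: +2.6525
  t3: -3.3405
  t4: +1.3426
  t5: +7.5250
  t6: +1.2778
  t7: -1.2943
  t8: -0.0421
  t9: +0.1564
  t10: +0.2427
  t11: +0.7832
  t12: +1.7073
  t13: +1.3160
  t14: -0.1429
  t15: +2.4403
  t16: +1.9495
Σ = +18.3637 → |volume| = 18.36

Directed edges: 48 total; 6 unmatched, e.g. (-1.54,4.68,2.61)→(-2.58,3.12,1.63) → open.

18.36 OPEN


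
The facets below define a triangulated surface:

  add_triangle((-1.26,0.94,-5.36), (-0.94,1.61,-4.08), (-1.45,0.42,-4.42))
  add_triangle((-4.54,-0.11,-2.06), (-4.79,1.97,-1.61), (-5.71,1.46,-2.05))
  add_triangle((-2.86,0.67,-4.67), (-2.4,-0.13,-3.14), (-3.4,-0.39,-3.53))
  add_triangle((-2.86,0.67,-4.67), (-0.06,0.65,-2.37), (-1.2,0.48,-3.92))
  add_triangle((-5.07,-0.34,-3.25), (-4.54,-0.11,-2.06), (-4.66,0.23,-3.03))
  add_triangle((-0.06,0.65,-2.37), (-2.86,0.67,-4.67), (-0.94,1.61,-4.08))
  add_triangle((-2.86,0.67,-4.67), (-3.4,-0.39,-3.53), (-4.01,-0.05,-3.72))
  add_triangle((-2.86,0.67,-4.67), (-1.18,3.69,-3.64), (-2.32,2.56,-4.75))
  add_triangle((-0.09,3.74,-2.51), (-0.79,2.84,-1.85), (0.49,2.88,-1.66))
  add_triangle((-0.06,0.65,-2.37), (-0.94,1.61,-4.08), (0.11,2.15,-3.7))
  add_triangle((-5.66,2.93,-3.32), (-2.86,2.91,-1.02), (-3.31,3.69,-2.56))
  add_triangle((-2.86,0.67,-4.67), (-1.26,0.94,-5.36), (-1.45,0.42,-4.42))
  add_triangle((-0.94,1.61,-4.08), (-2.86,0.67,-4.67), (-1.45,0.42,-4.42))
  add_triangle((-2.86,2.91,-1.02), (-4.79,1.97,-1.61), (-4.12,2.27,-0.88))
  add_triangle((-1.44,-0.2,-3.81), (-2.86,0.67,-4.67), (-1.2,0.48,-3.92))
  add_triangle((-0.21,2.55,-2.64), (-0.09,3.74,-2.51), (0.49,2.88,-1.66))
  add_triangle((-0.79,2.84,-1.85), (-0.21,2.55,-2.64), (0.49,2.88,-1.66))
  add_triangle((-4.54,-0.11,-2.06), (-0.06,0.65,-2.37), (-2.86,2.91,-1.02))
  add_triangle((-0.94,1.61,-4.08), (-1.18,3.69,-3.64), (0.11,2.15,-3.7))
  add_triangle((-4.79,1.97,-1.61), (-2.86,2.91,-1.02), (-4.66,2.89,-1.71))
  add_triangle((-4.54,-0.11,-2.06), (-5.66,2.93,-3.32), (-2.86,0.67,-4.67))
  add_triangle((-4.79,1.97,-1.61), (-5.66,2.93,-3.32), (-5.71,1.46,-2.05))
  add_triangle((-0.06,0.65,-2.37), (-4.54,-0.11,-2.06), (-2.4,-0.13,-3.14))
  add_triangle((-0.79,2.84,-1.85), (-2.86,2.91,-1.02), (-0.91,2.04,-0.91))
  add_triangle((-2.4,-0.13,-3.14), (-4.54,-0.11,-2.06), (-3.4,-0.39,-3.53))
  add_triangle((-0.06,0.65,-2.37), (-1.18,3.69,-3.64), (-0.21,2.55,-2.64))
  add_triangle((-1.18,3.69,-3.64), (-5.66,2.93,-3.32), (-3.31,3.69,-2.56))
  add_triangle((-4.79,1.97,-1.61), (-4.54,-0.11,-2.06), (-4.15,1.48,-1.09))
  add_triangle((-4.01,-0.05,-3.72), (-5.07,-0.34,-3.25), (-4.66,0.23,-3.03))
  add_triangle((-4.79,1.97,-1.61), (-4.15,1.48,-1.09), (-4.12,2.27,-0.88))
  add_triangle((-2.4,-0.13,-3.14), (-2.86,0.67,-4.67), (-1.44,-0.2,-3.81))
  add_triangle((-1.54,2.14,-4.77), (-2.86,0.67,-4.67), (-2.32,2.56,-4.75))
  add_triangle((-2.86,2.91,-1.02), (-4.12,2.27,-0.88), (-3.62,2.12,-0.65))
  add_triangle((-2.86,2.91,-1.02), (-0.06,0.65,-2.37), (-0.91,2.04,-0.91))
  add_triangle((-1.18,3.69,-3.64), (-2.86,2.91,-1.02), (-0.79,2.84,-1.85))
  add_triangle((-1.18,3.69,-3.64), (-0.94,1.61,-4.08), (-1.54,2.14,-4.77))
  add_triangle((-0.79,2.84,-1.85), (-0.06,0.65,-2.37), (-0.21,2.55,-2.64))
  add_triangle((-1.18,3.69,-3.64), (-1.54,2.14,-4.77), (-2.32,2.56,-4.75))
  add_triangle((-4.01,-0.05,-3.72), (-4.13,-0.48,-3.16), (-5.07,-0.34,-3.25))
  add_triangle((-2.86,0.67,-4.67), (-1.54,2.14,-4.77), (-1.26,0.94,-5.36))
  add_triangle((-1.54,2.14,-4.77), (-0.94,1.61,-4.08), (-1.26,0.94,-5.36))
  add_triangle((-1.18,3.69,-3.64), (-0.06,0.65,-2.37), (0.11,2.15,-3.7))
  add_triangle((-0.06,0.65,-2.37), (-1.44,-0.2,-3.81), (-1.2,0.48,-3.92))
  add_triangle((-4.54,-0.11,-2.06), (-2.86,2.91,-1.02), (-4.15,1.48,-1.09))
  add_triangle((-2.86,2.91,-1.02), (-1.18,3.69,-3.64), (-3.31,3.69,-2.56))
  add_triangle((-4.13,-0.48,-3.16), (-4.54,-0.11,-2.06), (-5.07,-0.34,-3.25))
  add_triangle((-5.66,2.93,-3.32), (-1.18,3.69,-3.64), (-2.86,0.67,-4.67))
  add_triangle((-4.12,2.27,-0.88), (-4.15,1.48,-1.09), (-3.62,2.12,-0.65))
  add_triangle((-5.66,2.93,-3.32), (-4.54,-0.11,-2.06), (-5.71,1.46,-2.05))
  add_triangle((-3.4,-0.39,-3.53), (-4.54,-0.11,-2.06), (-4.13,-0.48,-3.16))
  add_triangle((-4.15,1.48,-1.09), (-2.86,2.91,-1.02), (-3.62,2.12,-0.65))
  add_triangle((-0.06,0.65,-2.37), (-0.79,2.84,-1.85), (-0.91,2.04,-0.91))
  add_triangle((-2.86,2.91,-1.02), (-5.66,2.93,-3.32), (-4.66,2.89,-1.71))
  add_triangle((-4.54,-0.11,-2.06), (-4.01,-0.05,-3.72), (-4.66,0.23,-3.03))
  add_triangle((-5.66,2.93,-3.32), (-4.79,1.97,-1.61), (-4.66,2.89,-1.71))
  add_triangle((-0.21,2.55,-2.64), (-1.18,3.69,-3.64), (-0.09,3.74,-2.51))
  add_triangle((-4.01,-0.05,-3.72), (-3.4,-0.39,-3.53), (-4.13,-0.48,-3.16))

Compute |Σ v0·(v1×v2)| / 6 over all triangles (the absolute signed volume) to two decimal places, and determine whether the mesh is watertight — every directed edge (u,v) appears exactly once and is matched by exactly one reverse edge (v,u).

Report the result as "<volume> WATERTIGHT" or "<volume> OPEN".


Per-triangle v0·(v1×v2)/6:
  t1: -0.3223
  t2: -0.1723
  t3: +0.2266
  t4: +0.3789
  t5: +0.3968
  t6: +0.7336
  t7: +0.6458
  t8: -0.0819
  t9: +0.1422
  t10: +0.4147
  t11: +2.0601
  t12: +0.5044
  t13: -1.2622
  t14: +0.7257
  t15: +0.6404
  t16: +0.2985
  t17: -0.6493
  t18: -5.4183
  t19: +1.6351
  t20: +0.1533
  t21: +7.4059
  t22: +1.0682
  t23: -1.1384
  t24: +0.2646
  t25: -0.3694
  t26: +0.6324
  t27: +3.6999
  t28: +0.5779
  t29: +0.5190
  t30: +0.2315
  t31: +0.6808
  t32: +1.3522
  t33: +0.1481
  t34: -1.0829
  t35: +1.2636
  t36: +0.6160
  t37: -0.4041
  t38: +1.2844
  t39: +0.2920
  t40: +2.1077
  t41: +0.3568
  t42: -0.7044
  t43: +0.2255
  t44: -1.4556
  t45: +1.1426
  t46: +0.0617
  t47: +10.9459
  t48: +0.0507
  t49: +2.1645
  t50: -0.2720
  t51: -0.5474
  t52: -0.2917
  t53: +1.0837
  t54: -0.4604
  t55: +1.0326
  t56: +0.5238
  t57: +0.2636
Σ = +34.3195 → |volume| = 34.32

Directed edges: 171 total; 9 unmatched, e.g. (-4.01,-0.05,-3.72)→(-2.86,0.67,-4.67) → open.

34.32 OPEN


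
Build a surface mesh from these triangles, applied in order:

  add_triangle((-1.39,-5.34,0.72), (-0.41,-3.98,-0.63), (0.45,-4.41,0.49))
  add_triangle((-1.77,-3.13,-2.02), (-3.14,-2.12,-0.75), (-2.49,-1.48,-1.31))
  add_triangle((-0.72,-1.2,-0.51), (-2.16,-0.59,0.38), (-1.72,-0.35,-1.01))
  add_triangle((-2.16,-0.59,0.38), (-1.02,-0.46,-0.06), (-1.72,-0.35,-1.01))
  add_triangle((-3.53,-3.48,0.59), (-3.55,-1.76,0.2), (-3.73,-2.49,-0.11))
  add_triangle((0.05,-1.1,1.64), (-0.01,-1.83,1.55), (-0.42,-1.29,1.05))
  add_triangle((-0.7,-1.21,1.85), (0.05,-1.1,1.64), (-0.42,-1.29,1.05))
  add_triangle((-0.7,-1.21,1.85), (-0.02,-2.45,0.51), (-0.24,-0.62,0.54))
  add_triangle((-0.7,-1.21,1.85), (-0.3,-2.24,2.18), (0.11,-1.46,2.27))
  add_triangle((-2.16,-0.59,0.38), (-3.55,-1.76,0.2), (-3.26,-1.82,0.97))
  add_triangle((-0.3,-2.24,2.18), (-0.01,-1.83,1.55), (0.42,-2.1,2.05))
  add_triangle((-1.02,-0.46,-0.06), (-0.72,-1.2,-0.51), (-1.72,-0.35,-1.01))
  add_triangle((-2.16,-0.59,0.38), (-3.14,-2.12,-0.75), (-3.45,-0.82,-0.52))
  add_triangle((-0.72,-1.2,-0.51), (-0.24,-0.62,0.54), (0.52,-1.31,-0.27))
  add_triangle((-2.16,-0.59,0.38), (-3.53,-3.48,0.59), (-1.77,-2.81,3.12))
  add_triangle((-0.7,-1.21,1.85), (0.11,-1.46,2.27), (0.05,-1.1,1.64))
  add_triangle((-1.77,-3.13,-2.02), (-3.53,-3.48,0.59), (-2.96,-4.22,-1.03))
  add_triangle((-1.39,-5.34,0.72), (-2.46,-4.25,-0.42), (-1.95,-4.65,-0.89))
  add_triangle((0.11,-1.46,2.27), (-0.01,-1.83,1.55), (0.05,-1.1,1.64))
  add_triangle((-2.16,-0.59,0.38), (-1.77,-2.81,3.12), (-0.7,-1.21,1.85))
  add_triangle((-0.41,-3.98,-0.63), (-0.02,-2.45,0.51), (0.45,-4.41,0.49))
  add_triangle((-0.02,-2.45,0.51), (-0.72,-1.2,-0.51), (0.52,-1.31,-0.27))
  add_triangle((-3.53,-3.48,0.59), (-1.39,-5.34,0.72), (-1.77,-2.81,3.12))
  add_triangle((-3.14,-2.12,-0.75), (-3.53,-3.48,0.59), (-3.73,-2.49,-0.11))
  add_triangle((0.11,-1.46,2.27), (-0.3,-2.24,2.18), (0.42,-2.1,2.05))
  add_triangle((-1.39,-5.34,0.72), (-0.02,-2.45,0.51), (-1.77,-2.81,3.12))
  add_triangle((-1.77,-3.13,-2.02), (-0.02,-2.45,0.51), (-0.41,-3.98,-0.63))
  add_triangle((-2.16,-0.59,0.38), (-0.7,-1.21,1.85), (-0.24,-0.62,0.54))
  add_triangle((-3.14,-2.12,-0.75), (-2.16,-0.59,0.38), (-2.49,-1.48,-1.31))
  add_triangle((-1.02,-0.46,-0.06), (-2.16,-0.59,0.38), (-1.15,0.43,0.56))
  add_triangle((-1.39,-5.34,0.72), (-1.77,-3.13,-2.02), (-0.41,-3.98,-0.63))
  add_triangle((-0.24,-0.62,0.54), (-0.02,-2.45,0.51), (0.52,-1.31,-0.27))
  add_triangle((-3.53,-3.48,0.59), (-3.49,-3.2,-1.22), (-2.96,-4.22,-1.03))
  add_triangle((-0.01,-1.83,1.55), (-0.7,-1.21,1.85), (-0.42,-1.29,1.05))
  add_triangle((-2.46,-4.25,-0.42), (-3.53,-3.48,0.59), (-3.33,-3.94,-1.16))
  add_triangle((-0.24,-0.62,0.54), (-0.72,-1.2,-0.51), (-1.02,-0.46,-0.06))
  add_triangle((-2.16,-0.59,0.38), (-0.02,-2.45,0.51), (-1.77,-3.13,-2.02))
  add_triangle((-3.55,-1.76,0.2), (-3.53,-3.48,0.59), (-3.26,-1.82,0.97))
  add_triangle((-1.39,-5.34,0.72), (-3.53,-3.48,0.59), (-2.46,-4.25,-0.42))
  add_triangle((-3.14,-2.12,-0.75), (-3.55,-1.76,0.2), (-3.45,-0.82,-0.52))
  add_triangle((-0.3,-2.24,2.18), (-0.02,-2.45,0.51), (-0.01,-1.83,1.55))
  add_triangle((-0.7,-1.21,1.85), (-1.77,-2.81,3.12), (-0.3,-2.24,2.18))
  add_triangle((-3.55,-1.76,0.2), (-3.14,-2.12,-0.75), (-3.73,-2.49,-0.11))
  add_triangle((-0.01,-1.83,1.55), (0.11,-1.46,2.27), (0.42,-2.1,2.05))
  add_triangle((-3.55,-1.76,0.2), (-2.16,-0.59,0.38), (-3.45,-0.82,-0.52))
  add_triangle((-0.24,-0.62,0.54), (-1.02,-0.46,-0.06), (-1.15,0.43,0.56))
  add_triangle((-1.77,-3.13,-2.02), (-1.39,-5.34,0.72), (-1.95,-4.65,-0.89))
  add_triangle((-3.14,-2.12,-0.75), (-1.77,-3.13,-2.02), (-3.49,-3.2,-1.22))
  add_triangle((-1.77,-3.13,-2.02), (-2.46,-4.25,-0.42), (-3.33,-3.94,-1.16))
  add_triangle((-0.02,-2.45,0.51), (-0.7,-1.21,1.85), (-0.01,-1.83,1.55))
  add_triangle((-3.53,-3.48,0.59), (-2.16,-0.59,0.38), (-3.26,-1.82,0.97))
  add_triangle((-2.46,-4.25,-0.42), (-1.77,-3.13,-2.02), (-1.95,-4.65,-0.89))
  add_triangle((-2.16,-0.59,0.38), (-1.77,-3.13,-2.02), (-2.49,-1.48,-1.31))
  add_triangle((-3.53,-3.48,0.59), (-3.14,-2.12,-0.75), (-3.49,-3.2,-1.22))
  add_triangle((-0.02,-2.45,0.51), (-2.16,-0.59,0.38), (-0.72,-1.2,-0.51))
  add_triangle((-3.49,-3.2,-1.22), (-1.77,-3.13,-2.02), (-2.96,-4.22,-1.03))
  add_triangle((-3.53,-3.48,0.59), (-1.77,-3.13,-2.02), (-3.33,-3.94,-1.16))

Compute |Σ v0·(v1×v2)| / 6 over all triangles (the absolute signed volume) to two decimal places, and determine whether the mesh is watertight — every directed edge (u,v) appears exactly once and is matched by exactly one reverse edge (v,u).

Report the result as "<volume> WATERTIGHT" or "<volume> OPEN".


25.72 OPEN

Per-triangle v0·(v1×v2)/6:
  t1: +1.6008
  t2: +0.8924
  t3: +0.5016
  t4: -0.0960
  t5: +0.4760
  t6: -0.0885
  t7: -0.1249
  t8: -0.0375
  t9: +0.2472
  t10: +0.2549
  t11: +0.0610
  t12: -0.1691
  t13: -0.5695
  t14: -0.2023
  t15: +2.5697
  t16: -0.0133
  t17: -0.5314
  t18: +1.1740
  t19: -0.0078
  t20: +0.4162
  t21: -0.3554
  t22: +0.3220
  t23: +6.2902
  t24: +0.4695
  t25: +0.2216
  t26: +1.6731
  t27: -0.6271
  t28: -0.1621
  t29: +0.4193
  t30: +0.0408
  t31: +2.3524
  t32: +0.0370
  t33: +1.5971
  t34: +0.1129
  t35: +1.5216
  t36: -0.1231
  t37: -2.5343
  t38: +0.7577
  t39: +2.4648
  t40: +0.7264
  t41: +0.1379
  t42: +0.2725
  t43: +0.2447
  t44: -0.1262
  t45: +0.3393
  t46: -0.1440
  t47: +0.3178
  t48: +0.3139
  t49: +1.2944
  t50: -0.3327
  t51: -0.3695
  t52: +0.8858
  t53: -0.9941
  t54: +0.8546
  t55: +0.7432
  t56: +1.2316
  t57: -0.5034
Σ = +25.7238 → |volume| = 25.72

Directed edges: 171 total; 9 unmatched, e.g. (0.45,-4.41,0.49)→(-1.39,-5.34,0.72) → open.


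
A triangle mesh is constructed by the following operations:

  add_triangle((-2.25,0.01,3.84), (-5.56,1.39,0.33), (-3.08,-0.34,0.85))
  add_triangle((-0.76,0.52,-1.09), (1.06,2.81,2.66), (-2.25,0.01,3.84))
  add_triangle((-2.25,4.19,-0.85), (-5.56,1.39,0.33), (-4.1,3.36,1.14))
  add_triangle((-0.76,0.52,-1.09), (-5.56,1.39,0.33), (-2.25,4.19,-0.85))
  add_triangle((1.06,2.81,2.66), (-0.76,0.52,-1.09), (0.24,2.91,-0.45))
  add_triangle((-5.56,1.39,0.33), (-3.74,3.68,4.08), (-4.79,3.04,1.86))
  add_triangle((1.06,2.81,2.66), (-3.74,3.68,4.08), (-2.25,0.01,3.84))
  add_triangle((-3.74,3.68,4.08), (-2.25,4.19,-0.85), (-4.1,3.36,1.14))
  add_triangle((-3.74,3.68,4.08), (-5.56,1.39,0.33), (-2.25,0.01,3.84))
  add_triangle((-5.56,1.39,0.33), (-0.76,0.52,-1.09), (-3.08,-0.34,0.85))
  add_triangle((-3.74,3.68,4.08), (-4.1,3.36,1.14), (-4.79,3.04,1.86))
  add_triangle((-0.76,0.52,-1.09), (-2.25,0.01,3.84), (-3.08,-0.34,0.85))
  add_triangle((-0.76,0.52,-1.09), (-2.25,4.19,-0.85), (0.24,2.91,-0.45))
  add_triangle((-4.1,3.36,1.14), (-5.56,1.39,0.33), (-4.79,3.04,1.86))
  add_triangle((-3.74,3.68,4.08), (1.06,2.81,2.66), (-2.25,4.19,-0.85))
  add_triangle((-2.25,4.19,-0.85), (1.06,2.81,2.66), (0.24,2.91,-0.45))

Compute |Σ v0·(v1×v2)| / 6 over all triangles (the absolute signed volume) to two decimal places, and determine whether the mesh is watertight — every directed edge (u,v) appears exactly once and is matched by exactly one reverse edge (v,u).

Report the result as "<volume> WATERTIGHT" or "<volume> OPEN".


57.37 WATERTIGHT

Per-triangle v0·(v1×v2)/6:
  t1: +3.4709
  t2: -3.3854
  t3: +5.1422
  t4: +3.5149
  t5: -0.7995
  t6: +2.5790
  t7: +8.5702
  t8: +5.4939
  t9: +11.4034
  t10: +0.9635
  t11: +2.0614
  t12: -1.1703
  t13: +1.1922
  t14: +1.8785
  t15: +12.6374
  t16: +3.8144
Σ = +57.3669 → |volume| = 57.37

Directed edges: 48 total, each appears once with its reverse present → watertight.
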